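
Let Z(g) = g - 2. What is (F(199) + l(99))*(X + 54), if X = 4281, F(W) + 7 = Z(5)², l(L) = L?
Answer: 437835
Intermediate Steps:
Z(g) = -2 + g
F(W) = 2 (F(W) = -7 + (-2 + 5)² = -7 + 3² = -7 + 9 = 2)
(F(199) + l(99))*(X + 54) = (2 + 99)*(4281 + 54) = 101*4335 = 437835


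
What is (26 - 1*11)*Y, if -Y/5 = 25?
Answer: -1875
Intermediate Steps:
Y = -125 (Y = -5*25 = -125)
(26 - 1*11)*Y = (26 - 1*11)*(-125) = (26 - 11)*(-125) = 15*(-125) = -1875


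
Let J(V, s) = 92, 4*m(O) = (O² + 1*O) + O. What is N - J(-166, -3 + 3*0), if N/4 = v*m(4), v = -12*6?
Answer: -1820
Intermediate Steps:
m(O) = O/2 + O²/4 (m(O) = ((O² + 1*O) + O)/4 = ((O² + O) + O)/4 = ((O + O²) + O)/4 = (O² + 2*O)/4 = O/2 + O²/4)
v = -72
N = -1728 (N = 4*(-18*4*(2 + 4)) = 4*(-18*4*6) = 4*(-72*6) = 4*(-432) = -1728)
N - J(-166, -3 + 3*0) = -1728 - 1*92 = -1728 - 92 = -1820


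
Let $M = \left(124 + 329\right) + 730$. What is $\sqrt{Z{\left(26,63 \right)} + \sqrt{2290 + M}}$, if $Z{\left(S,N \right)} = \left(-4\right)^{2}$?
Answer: $\sqrt{16 + \sqrt{3473}} \approx 8.6563$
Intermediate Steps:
$Z{\left(S,N \right)} = 16$
$M = 1183$ ($M = 453 + 730 = 1183$)
$\sqrt{Z{\left(26,63 \right)} + \sqrt{2290 + M}} = \sqrt{16 + \sqrt{2290 + 1183}} = \sqrt{16 + \sqrt{3473}}$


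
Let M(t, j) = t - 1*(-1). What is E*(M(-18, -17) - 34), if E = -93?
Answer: 4743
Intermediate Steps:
M(t, j) = 1 + t (M(t, j) = t + 1 = 1 + t)
E*(M(-18, -17) - 34) = -93*((1 - 18) - 34) = -93*(-17 - 34) = -93*(-51) = 4743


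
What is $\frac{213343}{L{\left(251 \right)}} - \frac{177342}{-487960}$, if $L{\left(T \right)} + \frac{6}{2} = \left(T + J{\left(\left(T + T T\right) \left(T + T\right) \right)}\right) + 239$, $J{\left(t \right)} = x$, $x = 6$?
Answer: $\frac{4735921813}{10934740} \approx 433.11$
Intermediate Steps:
$J{\left(t \right)} = 6$
$L{\left(T \right)} = 242 + T$ ($L{\left(T \right)} = -3 + \left(\left(T + 6\right) + 239\right) = -3 + \left(\left(6 + T\right) + 239\right) = -3 + \left(245 + T\right) = 242 + T$)
$\frac{213343}{L{\left(251 \right)}} - \frac{177342}{-487960} = \frac{213343}{242 + 251} - \frac{177342}{-487960} = \frac{213343}{493} - - \frac{8061}{22180} = 213343 \cdot \frac{1}{493} + \frac{8061}{22180} = \frac{213343}{493} + \frac{8061}{22180} = \frac{4735921813}{10934740}$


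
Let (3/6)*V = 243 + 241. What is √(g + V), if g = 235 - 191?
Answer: 2*√253 ≈ 31.812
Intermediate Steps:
V = 968 (V = 2*(243 + 241) = 2*484 = 968)
g = 44
√(g + V) = √(44 + 968) = √1012 = 2*√253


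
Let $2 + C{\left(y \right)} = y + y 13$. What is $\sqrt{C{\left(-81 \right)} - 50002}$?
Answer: $3 i \sqrt{5682} \approx 226.14 i$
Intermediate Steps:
$C{\left(y \right)} = -2 + 14 y$ ($C{\left(y \right)} = -2 + \left(y + y 13\right) = -2 + \left(y + 13 y\right) = -2 + 14 y$)
$\sqrt{C{\left(-81 \right)} - 50002} = \sqrt{\left(-2 + 14 \left(-81\right)\right) - 50002} = \sqrt{\left(-2 - 1134\right) - 50002} = \sqrt{-1136 - 50002} = \sqrt{-51138} = 3 i \sqrt{5682}$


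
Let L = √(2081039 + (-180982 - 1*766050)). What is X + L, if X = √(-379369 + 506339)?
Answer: √126970 + 7*√23143 ≈ 1421.2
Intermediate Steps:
X = √126970 ≈ 356.33
L = 7*√23143 (L = √(2081039 + (-180982 - 766050)) = √(2081039 - 947032) = √1134007 = 7*√23143 ≈ 1064.9)
X + L = √126970 + 7*√23143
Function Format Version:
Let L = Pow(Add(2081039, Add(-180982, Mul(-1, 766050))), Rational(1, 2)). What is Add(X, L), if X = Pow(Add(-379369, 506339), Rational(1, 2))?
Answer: Add(Pow(126970, Rational(1, 2)), Mul(7, Pow(23143, Rational(1, 2)))) ≈ 1421.2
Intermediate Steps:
X = Pow(126970, Rational(1, 2)) ≈ 356.33
L = Mul(7, Pow(23143, Rational(1, 2))) (L = Pow(Add(2081039, Add(-180982, -766050)), Rational(1, 2)) = Pow(Add(2081039, -947032), Rational(1, 2)) = Pow(1134007, Rational(1, 2)) = Mul(7, Pow(23143, Rational(1, 2))) ≈ 1064.9)
Add(X, L) = Add(Pow(126970, Rational(1, 2)), Mul(7, Pow(23143, Rational(1, 2))))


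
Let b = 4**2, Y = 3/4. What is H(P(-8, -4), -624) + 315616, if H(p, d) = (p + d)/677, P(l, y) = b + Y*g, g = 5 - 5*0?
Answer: 854685711/2708 ≈ 3.1562e+5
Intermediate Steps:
Y = 3/4 (Y = 3*(1/4) = 3/4 ≈ 0.75000)
g = 5 (g = 5 + 0 = 5)
b = 16
P(l, y) = 79/4 (P(l, y) = 16 + (3/4)*5 = 16 + 15/4 = 79/4)
H(p, d) = d/677 + p/677 (H(p, d) = (d + p)*(1/677) = d/677 + p/677)
H(P(-8, -4), -624) + 315616 = ((1/677)*(-624) + (1/677)*(79/4)) + 315616 = (-624/677 + 79/2708) + 315616 = -2417/2708 + 315616 = 854685711/2708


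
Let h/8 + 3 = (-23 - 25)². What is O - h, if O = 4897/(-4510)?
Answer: -83024977/4510 ≈ -18409.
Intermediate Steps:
h = 18408 (h = -24 + 8*(-23 - 25)² = -24 + 8*(-48)² = -24 + 8*2304 = -24 + 18432 = 18408)
O = -4897/4510 (O = 4897*(-1/4510) = -4897/4510 ≈ -1.0858)
O - h = -4897/4510 - 1*18408 = -4897/4510 - 18408 = -83024977/4510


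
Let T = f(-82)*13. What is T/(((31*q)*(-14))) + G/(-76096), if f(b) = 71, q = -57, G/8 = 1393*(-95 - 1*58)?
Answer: 2640582389/117653928 ≈ 22.444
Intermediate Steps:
G = -1705032 (G = 8*(1393*(-95 - 1*58)) = 8*(1393*(-95 - 58)) = 8*(1393*(-153)) = 8*(-213129) = -1705032)
T = 923 (T = 71*13 = 923)
T/(((31*q)*(-14))) + G/(-76096) = 923/(((31*(-57))*(-14))) - 1705032/(-76096) = 923/((-1767*(-14))) - 1705032*(-1/76096) = 923/24738 + 213129/9512 = 2640582389/117653928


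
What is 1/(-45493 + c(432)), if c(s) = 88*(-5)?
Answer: -1/45933 ≈ -2.1771e-5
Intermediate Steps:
c(s) = -440
1/(-45493 + c(432)) = 1/(-45493 - 440) = 1/(-45933) = -1/45933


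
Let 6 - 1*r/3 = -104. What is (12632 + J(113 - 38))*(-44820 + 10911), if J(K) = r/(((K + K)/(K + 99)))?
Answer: -2206594266/5 ≈ -4.4132e+8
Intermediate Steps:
r = 330 (r = 18 - 3*(-104) = 18 + 312 = 330)
J(K) = 165*(99 + K)/K (J(K) = 330/(((K + K)/(K + 99))) = 330/(((2*K)/(99 + K))) = 330/((2*K/(99 + K))) = 330*((99 + K)/(2*K)) = 165*(99 + K)/K)
(12632 + J(113 - 38))*(-44820 + 10911) = (12632 + (165 + 16335/(113 - 38)))*(-44820 + 10911) = (12632 + (165 + 16335/75))*(-33909) = (12632 + (165 + 16335*(1/75)))*(-33909) = (12632 + (165 + 1089/5))*(-33909) = (12632 + 1914/5)*(-33909) = (65074/5)*(-33909) = -2206594266/5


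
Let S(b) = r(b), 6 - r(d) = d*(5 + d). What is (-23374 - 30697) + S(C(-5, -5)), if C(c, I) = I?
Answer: -54065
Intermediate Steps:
r(d) = 6 - d*(5 + d)
S(b) = 6 - b² - 5*b
(-23374 - 30697) + S(C(-5, -5)) = (-23374 - 30697) + (6 - 1*(-5)² - 5*(-5)) = -54071 + (6 - 1*25 + 25) = -54071 + (6 - 25 + 25) = -54071 + 6 = -54065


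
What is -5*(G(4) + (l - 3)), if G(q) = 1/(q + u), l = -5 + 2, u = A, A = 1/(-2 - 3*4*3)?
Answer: 4340/151 ≈ 28.742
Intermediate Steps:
A = -1/38 (A = 1/(-2 - 12*3) = 1/(-2 - 36) = 1/(-38) = -1/38 ≈ -0.026316)
u = -1/38 ≈ -0.026316
l = -3
G(q) = 1/(-1/38 + q) (G(q) = 1/(q - 1/38) = 1/(-1/38 + q))
-5*(G(4) + (l - 3)) = -5*(38/(-1 + 38*4) + (-3 - 3)) = -5*(38/(-1 + 152) - 6) = -5*(38/151 - 6) = -5*(-868/151) = 4340/151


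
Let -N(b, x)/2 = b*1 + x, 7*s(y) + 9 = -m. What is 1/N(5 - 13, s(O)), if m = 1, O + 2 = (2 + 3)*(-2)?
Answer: 7/132 ≈ 0.053030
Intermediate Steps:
O = -12 (O = -2 + (2 + 3)*(-2) = -2 + 5*(-2) = -2 - 10 = -12)
s(y) = -10/7 (s(y) = -9/7 + (-1*1)/7 = -9/7 + (⅐)*(-1) = -9/7 - ⅐ = -10/7)
N(b, x) = -2*b - 2*x (N(b, x) = -2*(b*1 + x) = -2*(b + x) = -2*b - 2*x)
1/N(5 - 13, s(O)) = 1/(-2*(5 - 13) - 2*(-10/7)) = 1/(-2*(-8) + 20/7) = 1/(16 + 20/7) = 1/(132/7) = 7/132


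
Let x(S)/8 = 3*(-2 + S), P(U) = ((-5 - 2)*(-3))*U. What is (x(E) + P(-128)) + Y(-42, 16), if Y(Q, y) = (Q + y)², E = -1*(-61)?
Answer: -596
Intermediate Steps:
P(U) = 21*U (P(U) = (-7*(-3))*U = 21*U)
E = 61
x(S) = -48 + 24*S (x(S) = 8*(3*(-2 + S)) = 8*(-6 + 3*S) = -48 + 24*S)
(x(E) + P(-128)) + Y(-42, 16) = ((-48 + 24*61) + 21*(-128)) + (-42 + 16)² = ((-48 + 1464) - 2688) + (-26)² = (1416 - 2688) + 676 = -1272 + 676 = -596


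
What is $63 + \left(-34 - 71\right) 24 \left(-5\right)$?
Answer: $12663$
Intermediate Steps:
$63 + \left(-34 - 71\right) 24 \left(-5\right) = 63 - -12600 = 63 + 12600 = 12663$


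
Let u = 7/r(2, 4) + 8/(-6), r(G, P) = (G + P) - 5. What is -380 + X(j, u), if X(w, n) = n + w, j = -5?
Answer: -1138/3 ≈ -379.33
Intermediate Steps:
r(G, P) = -5 + G + P
u = 17/3 (u = 7/(-5 + 2 + 4) + 8/(-6) = 7/1 + 8*(-⅙) = 7*1 - 4/3 = 7 - 4/3 = 17/3 ≈ 5.6667)
-380 + X(j, u) = -380 + (17/3 - 5) = -380 + ⅔ = -1138/3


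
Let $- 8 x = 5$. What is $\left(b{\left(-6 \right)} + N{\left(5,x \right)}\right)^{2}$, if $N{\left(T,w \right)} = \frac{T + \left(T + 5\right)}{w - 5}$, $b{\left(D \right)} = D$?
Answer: $\frac{676}{9} \approx 75.111$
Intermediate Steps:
$x = - \frac{5}{8}$ ($x = \left(- \frac{1}{8}\right) 5 = - \frac{5}{8} \approx -0.625$)
$N{\left(T,w \right)} = \frac{5 + 2 T}{-5 + w}$ ($N{\left(T,w \right)} = \frac{T + \left(5 + T\right)}{-5 + w} = \frac{5 + 2 T}{-5 + w}$)
$\left(b{\left(-6 \right)} + N{\left(5,x \right)}\right)^{2} = \left(-6 + \frac{5 + 2 \cdot 5}{-5 - \frac{5}{8}}\right)^{2} = \left(-6 + \frac{5 + 10}{- \frac{45}{8}}\right)^{2} = \left(-6 - \frac{8}{3}\right)^{2} = \left(- \frac{26}{3}\right)^{2} = \frac{676}{9}$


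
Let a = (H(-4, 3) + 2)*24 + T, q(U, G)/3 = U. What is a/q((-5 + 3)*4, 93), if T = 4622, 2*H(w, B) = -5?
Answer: -2305/12 ≈ -192.08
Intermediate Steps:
H(w, B) = -5/2 (H(w, B) = (½)*(-5) = -5/2)
q(U, G) = 3*U
a = 4610 (a = (-5/2 + 2)*24 + 4622 = -½*24 + 4622 = -12 + 4622 = 4610)
a/q((-5 + 3)*4, 93) = 4610/((3*((-5 + 3)*4))) = 4610/((3*(-2*4))) = 4610/((3*(-8))) = 4610/(-24) = 4610*(-1/24) = -2305/12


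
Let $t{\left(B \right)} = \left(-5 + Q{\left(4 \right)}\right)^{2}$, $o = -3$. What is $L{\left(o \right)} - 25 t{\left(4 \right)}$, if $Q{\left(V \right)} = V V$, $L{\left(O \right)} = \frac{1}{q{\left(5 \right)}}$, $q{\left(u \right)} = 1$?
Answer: $-3024$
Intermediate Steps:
$L{\left(O \right)} = 1$ ($L{\left(O \right)} = 1^{-1} = 1$)
$Q{\left(V \right)} = V^{2}$
$t{\left(B \right)} = 121$ ($t{\left(B \right)} = \left(-5 + 4^{2}\right)^{2} = \left(-5 + 16\right)^{2} = 11^{2} = 121$)
$L{\left(o \right)} - 25 t{\left(4 \right)} = 1 - 3025 = -3024$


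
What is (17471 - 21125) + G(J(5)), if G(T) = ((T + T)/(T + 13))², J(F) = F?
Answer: -295949/81 ≈ -3653.7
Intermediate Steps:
G(T) = 4*T²/(13 + T)² (G(T) = ((2*T)/(13 + T))² = (2*T/(13 + T))² = 4*T²/(13 + T)²)
(17471 - 21125) + G(J(5)) = (17471 - 21125) + 4*5²/(13 + 5)² = -3654 + 4*25/18² = -3654 + 4*25*(1/324) = -3654 + 25/81 = -295949/81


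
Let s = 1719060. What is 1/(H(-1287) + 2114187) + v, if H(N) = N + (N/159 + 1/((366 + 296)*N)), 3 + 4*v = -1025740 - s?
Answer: -261879115265967035035/381636299969284 ≈ -6.8620e+5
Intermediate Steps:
v = -2744803/4 (v = -¾ + (-1025740 - 1*1719060)/4 = -¾ + (-1025740 - 1719060)/4 = -¾ + (¼)*(-2744800) = -¾ - 686200 = -2744803/4 ≈ -6.8620e+5)
H(N) = 1/(662*N) + 160*N/159 (H(N) = N + (N*(1/159) + 1/(662*N)) = N + (N/159 + 1/(662*N)) = 1/(662*N) + 160*N/159)
1/(H(-1287) + 2114187) + v = 1/((1/105258)*(159 + 105920*(-1287)²)/(-1287) + 2114187) - 2744803/4 = 1/((1/105258)*(-1/1287)*(159 + 105920*1656369) + 2114187) - 2744803/4 = 1/((1/105258)*(-1/1287)*(159 + 175442604480) + 2114187) - 2744803/4 = 1/((1/105258)*(-1/1287)*175442604639 + 2114187) - 2744803/4 = 1/(-58480868213/45155682 + 2114187) - 2744803/4 = 1/(95409074992321/45155682) - 2744803/4 = 45155682/95409074992321 - 2744803/4 = -261879115265967035035/381636299969284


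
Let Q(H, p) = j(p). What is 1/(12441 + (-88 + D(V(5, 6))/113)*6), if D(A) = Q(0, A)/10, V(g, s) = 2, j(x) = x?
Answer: 565/6730851 ≈ 8.3942e-5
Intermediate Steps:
Q(H, p) = p
D(A) = A/10
1/(12441 + (-88 + D(V(5, 6))/113)*6) = 1/(12441 + (-88 + ((⅒)*2)/113)*6) = 1/(12441 + (-88 + (⅕)*(1/113))*6) = 1/(12441 + (-88 + 1/565)*6) = 1/(12441 - 49719/565*6) = 1/(12441 - 298314/565) = 1/(6730851/565) = 565/6730851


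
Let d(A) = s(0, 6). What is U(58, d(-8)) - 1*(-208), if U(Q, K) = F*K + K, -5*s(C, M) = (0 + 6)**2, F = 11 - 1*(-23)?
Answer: -44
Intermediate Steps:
F = 34 (F = 11 + 23 = 34)
s(C, M) = -36/5 (s(C, M) = -(0 + 6)**2/5 = -1/5*6**2 = -1/5*36 = -36/5)
d(A) = -36/5
U(Q, K) = 35*K (U(Q, K) = 34*K + K = 35*K)
U(58, d(-8)) - 1*(-208) = 35*(-36/5) - 1*(-208) = -252 + 208 = -44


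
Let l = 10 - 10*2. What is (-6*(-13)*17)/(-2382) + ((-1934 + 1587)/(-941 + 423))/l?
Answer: -1282539/2056460 ≈ -0.62366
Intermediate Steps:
l = -10 (l = 10 - 20 = -10)
(-6*(-13)*17)/(-2382) + ((-1934 + 1587)/(-941 + 423))/l = (-6*(-13)*17)/(-2382) + ((-1934 + 1587)/(-941 + 423))/(-10) = (78*17)*(-1/2382) - 347/(-518)*(-⅒) = 1326*(-1/2382) - 347*(-1/518)*(-⅒) = -221/397 + (347/518)*(-⅒) = -221/397 - 347/5180 = -1282539/2056460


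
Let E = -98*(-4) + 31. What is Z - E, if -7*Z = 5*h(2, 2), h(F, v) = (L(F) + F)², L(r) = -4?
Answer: -2981/7 ≈ -425.86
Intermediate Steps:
E = 423 (E = 392 + 31 = 423)
h(F, v) = (-4 + F)²
Z = -20/7 (Z = -5*(-4 + 2)²/7 = -5*(-2)²/7 = -5*4/7 = -⅐*20 = -20/7 ≈ -2.8571)
Z - E = -20/7 - 1*423 = -20/7 - 423 = -2981/7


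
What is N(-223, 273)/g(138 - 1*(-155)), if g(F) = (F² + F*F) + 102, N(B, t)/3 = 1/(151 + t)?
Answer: 3/72843200 ≈ 4.1184e-8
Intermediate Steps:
N(B, t) = 3/(151 + t)
g(F) = 102 + 2*F² (g(F) = (F² + F²) + 102 = 2*F² + 102 = 102 + 2*F²)
N(-223, 273)/g(138 - 1*(-155)) = (3/(151 + 273))/(102 + 2*(138 - 1*(-155))²) = (3/424)/(102 + 2*(138 + 155)²) = (3*(1/424))/(102 + 2*293²) = 3/(424*(102 + 2*85849)) = 3/(424*(102 + 171698)) = (3/424)/171800 = (3/424)*(1/171800) = 3/72843200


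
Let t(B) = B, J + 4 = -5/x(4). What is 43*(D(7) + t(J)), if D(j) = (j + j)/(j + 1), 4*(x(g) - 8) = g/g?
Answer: -16211/132 ≈ -122.81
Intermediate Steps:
x(g) = 33/4 (x(g) = 8 + (g/g)/4 = 8 + (1/4)*1 = 8 + 1/4 = 33/4)
D(j) = 2*j/(1 + j) (D(j) = (2*j)/(1 + j) = 2*j/(1 + j))
J = -152/33 (J = -4 - 5/33/4 = -4 - 5*4/33 = -4 - 20/33 = -152/33 ≈ -4.6061)
43*(D(7) + t(J)) = 43*(2*7/(1 + 7) - 152/33) = 43*(2*7/8 - 152/33) = 43*(2*7*(1/8) - 152/33) = 43*(7/4 - 152/33) = 43*(-377/132) = -16211/132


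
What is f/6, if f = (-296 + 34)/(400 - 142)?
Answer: -131/774 ≈ -0.16925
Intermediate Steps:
f = -131/129 (f = -262/258 = -262*1/258 = -131/129 ≈ -1.0155)
f/6 = -131/129/6 = (⅙)*(-131/129) = -131/774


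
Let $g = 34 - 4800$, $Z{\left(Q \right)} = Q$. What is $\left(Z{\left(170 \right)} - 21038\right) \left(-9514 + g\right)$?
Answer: $297995040$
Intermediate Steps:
$g = -4766$ ($g = 34 - 4800 = -4766$)
$\left(Z{\left(170 \right)} - 21038\right) \left(-9514 + g\right) = \left(170 - 21038\right) \left(-9514 - 4766\right) = \left(-20868\right) \left(-14280\right) = 297995040$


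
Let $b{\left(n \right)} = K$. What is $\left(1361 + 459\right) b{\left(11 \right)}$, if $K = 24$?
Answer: $43680$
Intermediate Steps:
$b{\left(n \right)} = 24$
$\left(1361 + 459\right) b{\left(11 \right)} = \left(1361 + 459\right) 24 = 1820 \cdot 24 = 43680$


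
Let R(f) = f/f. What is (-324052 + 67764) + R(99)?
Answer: -256287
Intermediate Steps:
R(f) = 1
(-324052 + 67764) + R(99) = (-324052 + 67764) + 1 = -256288 + 1 = -256287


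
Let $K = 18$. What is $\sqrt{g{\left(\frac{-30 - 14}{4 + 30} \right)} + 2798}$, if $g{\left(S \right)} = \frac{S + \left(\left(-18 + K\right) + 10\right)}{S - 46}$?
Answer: $\frac{\sqrt{113034561}}{201} \approx 52.894$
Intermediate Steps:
$g{\left(S \right)} = \frac{10 + S}{-46 + S}$ ($g{\left(S \right)} = \frac{S + \left(\left(-18 + 18\right) + 10\right)}{S - 46} = \frac{S + \left(0 + 10\right)}{-46 + S} = \frac{S + 10}{-46 + S} = \frac{10 + S}{-46 + S}$)
$\sqrt{g{\left(\frac{-30 - 14}{4 + 30} \right)} + 2798} = \sqrt{\frac{10 + \frac{-30 - 14}{4 + 30}}{-46 + \frac{-30 - 14}{4 + 30}} + 2798} = \sqrt{\frac{10 - \frac{44}{34}}{-46 - \frac{44}{34}} + 2798} = \sqrt{\frac{10 - \frac{22}{17}}{-46 - \frac{22}{17}} + 2798} = \sqrt{\frac{1}{- \frac{804}{17}} \cdot \frac{148}{17} + 2798} = \sqrt{\left(- \frac{17}{804}\right) \frac{148}{17} + 2798} = \sqrt{- \frac{37}{201} + 2798} = \sqrt{\frac{562361}{201}} = \frac{\sqrt{113034561}}{201}$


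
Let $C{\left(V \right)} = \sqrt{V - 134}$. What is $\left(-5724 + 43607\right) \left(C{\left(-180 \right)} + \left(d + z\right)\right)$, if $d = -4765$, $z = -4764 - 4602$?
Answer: $-535324673 + 37883 i \sqrt{314} \approx -5.3532 \cdot 10^{8} + 6.7129 \cdot 10^{5} i$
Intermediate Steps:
$C{\left(V \right)} = \sqrt{-134 + V}$
$z = -9366$ ($z = -4764 - 4602 = -9366$)
$\left(-5724 + 43607\right) \left(C{\left(-180 \right)} + \left(d + z\right)\right) = \left(-5724 + 43607\right) \left(\sqrt{-134 - 180} - 14131\right) = 37883 \left(\sqrt{-314} - 14131\right) = 37883 \left(i \sqrt{314} - 14131\right) = 37883 \left(-14131 + i \sqrt{314}\right) = -535324673 + 37883 i \sqrt{314}$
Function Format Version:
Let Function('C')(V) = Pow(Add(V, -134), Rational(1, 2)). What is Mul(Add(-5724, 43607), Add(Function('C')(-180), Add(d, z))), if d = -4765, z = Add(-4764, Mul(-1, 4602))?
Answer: Add(-535324673, Mul(37883, I, Pow(314, Rational(1, 2)))) ≈ Add(-5.3532e+8, Mul(6.7129e+5, I))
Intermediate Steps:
Function('C')(V) = Pow(Add(-134, V), Rational(1, 2))
z = -9366 (z = Add(-4764, -4602) = -9366)
Mul(Add(-5724, 43607), Add(Function('C')(-180), Add(d, z))) = Mul(Add(-5724, 43607), Add(Pow(Add(-134, -180), Rational(1, 2)), Add(-4765, -9366))) = Mul(37883, Add(Pow(-314, Rational(1, 2)), -14131)) = Mul(37883, Add(Mul(I, Pow(314, Rational(1, 2))), -14131)) = Mul(37883, Add(-14131, Mul(I, Pow(314, Rational(1, 2))))) = Add(-535324673, Mul(37883, I, Pow(314, Rational(1, 2))))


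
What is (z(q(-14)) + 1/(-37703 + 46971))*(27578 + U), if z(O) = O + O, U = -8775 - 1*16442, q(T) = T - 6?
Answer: -875267559/9268 ≈ -94440.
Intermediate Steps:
q(T) = -6 + T
U = -25217 (U = -8775 - 16442 = -25217)
z(O) = 2*O
(z(q(-14)) + 1/(-37703 + 46971))*(27578 + U) = (2*(-6 - 14) + 1/(-37703 + 46971))*(27578 - 25217) = (2*(-20) + 1/9268)*2361 = (-40 + 1/9268)*2361 = -370719/9268*2361 = -875267559/9268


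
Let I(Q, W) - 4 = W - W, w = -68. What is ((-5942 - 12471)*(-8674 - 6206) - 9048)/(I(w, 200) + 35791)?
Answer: 273976392/35795 ≈ 7654.0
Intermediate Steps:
I(Q, W) = 4 (I(Q, W) = 4 + (W - W) = 4 + 0 = 4)
((-5942 - 12471)*(-8674 - 6206) - 9048)/(I(w, 200) + 35791) = ((-5942 - 12471)*(-8674 - 6206) - 9048)/(4 + 35791) = (-18413*(-14880) - 9048)/35795 = (273985440 - 9048)*(1/35795) = 273976392*(1/35795) = 273976392/35795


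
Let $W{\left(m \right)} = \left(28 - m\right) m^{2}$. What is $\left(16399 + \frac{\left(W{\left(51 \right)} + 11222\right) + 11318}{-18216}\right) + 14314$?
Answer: $\frac{24326317}{792} \approx 30715.0$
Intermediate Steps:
$W{\left(m \right)} = m^{2} \left(28 - m\right)$
$\left(16399 + \frac{\left(W{\left(51 \right)} + 11222\right) + 11318}{-18216}\right) + 14314 = \left(16399 + \frac{\left(51^{2} \left(28 - 51\right) + 11222\right) + 11318}{-18216}\right) + 14314 = \left(16399 + \left(\left(2601 \left(28 - 51\right) + 11222\right) + 11318\right) \left(- \frac{1}{18216}\right)\right) + 14314 = \left(16399 + \left(\left(2601 \left(-23\right) + 11222\right) + 11318\right) \left(- \frac{1}{18216}\right)\right) + 14314 = \left(16399 + \left(\left(-59823 + 11222\right) + 11318\right) \left(- \frac{1}{18216}\right)\right) + 14314 = \left(16399 + \left(-48601 + 11318\right) \left(- \frac{1}{18216}\right)\right) + 14314 = \left(16399 - - \frac{1621}{792}\right) + 14314 = \left(16399 + \frac{1621}{792}\right) + 14314 = \frac{12989629}{792} + 14314 = \frac{24326317}{792}$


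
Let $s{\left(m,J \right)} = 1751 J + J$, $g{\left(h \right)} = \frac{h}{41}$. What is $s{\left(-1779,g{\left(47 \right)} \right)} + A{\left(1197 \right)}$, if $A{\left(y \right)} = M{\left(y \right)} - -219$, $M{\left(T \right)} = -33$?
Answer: $\frac{89970}{41} \approx 2194.4$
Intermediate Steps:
$g{\left(h \right)} = \frac{h}{41}$ ($g{\left(h \right)} = h \frac{1}{41} = \frac{h}{41}$)
$s{\left(m,J \right)} = 1752 J$
$A{\left(y \right)} = 186$ ($A{\left(y \right)} = -33 - -219 = -33 + 219 = 186$)
$s{\left(-1779,g{\left(47 \right)} \right)} + A{\left(1197 \right)} = 1752 \cdot \frac{1}{41} \cdot 47 + 186 = 1752 \cdot \frac{47}{41} + 186 = \frac{82344}{41} + 186 = \frac{89970}{41}$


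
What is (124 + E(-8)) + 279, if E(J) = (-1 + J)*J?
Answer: 475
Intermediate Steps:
E(J) = J*(-1 + J)
(124 + E(-8)) + 279 = (124 - 8*(-1 - 8)) + 279 = (124 - 8*(-9)) + 279 = (124 + 72) + 279 = 196 + 279 = 475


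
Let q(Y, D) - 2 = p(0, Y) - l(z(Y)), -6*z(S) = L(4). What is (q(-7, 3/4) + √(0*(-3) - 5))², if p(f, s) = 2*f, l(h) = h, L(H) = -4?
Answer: -29/9 + 8*I*√5/3 ≈ -3.2222 + 5.9628*I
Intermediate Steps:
z(S) = ⅔ (z(S) = -⅙*(-4) = ⅔)
q(Y, D) = 4/3 (q(Y, D) = 2 + (2*0 - 1*⅔) = 2 + (0 - ⅔) = 2 - ⅔ = 4/3)
(q(-7, 3/4) + √(0*(-3) - 5))² = (4/3 + √(0*(-3) - 5))² = (4/3 + √(0 - 5))² = (4/3 + √(-5))² = (4/3 + I*√5)²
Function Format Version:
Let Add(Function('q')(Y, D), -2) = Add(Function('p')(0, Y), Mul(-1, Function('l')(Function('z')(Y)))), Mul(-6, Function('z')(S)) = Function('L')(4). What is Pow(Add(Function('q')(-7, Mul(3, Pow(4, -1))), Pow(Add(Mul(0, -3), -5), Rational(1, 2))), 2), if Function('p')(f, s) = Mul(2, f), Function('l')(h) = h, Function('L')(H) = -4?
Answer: Add(Rational(-29, 9), Mul(Rational(8, 3), I, Pow(5, Rational(1, 2)))) ≈ Add(-3.2222, Mul(5.9628, I))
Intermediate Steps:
Function('z')(S) = Rational(2, 3) (Function('z')(S) = Mul(Rational(-1, 6), -4) = Rational(2, 3))
Function('q')(Y, D) = Rational(4, 3) (Function('q')(Y, D) = Add(2, Add(Mul(2, 0), Mul(-1, Rational(2, 3)))) = Add(2, Add(0, Rational(-2, 3))) = Add(2, Rational(-2, 3)) = Rational(4, 3))
Pow(Add(Function('q')(-7, Mul(3, Pow(4, -1))), Pow(Add(Mul(0, -3), -5), Rational(1, 2))), 2) = Pow(Add(Rational(4, 3), Pow(Add(Mul(0, -3), -5), Rational(1, 2))), 2) = Pow(Add(Rational(4, 3), Pow(Add(0, -5), Rational(1, 2))), 2) = Pow(Add(Rational(4, 3), Pow(-5, Rational(1, 2))), 2) = Pow(Add(Rational(4, 3), Mul(I, Pow(5, Rational(1, 2)))), 2)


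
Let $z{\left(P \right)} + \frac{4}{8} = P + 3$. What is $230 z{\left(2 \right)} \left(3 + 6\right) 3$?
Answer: $27945$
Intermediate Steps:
$z{\left(P \right)} = \frac{5}{2} + P$ ($z{\left(P \right)} = - \frac{1}{2} + \left(P + 3\right) = - \frac{1}{2} + \left(3 + P\right) = \frac{5}{2} + P$)
$230 z{\left(2 \right)} \left(3 + 6\right) 3 = 230 \left(\frac{5}{2} + 2\right) \left(3 + 6\right) 3 = 230 \cdot \frac{9}{2} \cdot 9 \cdot 3 = 230 \cdot \frac{81}{2} \cdot 3 = 230 \cdot \frac{243}{2} = 27945$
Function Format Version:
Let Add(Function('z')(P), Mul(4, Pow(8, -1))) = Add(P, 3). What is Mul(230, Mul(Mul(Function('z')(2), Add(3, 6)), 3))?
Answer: 27945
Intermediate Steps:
Function('z')(P) = Add(Rational(5, 2), P) (Function('z')(P) = Add(Rational(-1, 2), Add(P, 3)) = Add(Rational(-1, 2), Add(3, P)) = Add(Rational(5, 2), P))
Mul(230, Mul(Mul(Function('z')(2), Add(3, 6)), 3)) = Mul(230, Mul(Mul(Add(Rational(5, 2), 2), Add(3, 6)), 3)) = Mul(230, Mul(Mul(Rational(9, 2), 9), 3)) = Mul(230, Mul(Rational(81, 2), 3)) = Mul(230, Rational(243, 2)) = 27945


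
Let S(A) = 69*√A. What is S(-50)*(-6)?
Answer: -2070*I*√2 ≈ -2927.4*I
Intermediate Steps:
S(-50)*(-6) = (69*√(-50))*(-6) = (69*(5*I*√2))*(-6) = (345*I*√2)*(-6) = -2070*I*√2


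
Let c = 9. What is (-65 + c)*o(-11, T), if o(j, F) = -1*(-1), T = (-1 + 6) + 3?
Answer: -56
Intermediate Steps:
T = 8 (T = 5 + 3 = 8)
o(j, F) = 1
(-65 + c)*o(-11, T) = (-65 + 9)*1 = -56*1 = -56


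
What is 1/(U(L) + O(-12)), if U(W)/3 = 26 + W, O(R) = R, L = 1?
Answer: 1/69 ≈ 0.014493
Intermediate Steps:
U(W) = 78 + 3*W (U(W) = 3*(26 + W) = 78 + 3*W)
1/(U(L) + O(-12)) = 1/((78 + 3*1) - 12) = 1/((78 + 3) - 12) = 1/(81 - 12) = 1/69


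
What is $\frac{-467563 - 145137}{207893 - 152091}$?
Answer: $- \frac{306350}{27901} \approx -10.98$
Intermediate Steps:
$\frac{-467563 - 145137}{207893 - 152091} = - \frac{612700}{207893 + \left(-228386 + 76295\right)} = - \frac{612700}{207893 - 152091} = - \frac{612700}{55802} = \left(-612700\right) \frac{1}{55802} = - \frac{306350}{27901}$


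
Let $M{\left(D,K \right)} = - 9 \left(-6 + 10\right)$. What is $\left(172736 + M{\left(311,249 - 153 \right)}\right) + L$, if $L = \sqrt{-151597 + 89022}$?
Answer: $172700 + 5 i \sqrt{2503} \approx 1.727 \cdot 10^{5} + 250.15 i$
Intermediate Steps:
$L = 5 i \sqrt{2503}$ ($L = \sqrt{-62575} = 5 i \sqrt{2503} \approx 250.15 i$)
$M{\left(D,K \right)} = -36$ ($M{\left(D,K \right)} = \left(-9\right) 4 = -36$)
$\left(172736 + M{\left(311,249 - 153 \right)}\right) + L = \left(172736 - 36\right) + 5 i \sqrt{2503} = 172700 + 5 i \sqrt{2503}$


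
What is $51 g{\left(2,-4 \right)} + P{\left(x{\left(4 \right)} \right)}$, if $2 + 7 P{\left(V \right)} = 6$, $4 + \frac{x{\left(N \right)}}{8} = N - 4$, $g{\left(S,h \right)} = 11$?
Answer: $\frac{3931}{7} \approx 561.57$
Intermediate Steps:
$x{\left(N \right)} = -64 + 8 N$ ($x{\left(N \right)} = -32 + 8 \left(N - 4\right) = -32 + 8 \left(-4 + N\right) = -32 + \left(-32 + 8 N\right) = -64 + 8 N$)
$P{\left(V \right)} = \frac{4}{7}$ ($P{\left(V \right)} = - \frac{2}{7} + \frac{1}{7} \cdot 6 = - \frac{2}{7} + \frac{6}{7} = \frac{4}{7}$)
$51 g{\left(2,-4 \right)} + P{\left(x{\left(4 \right)} \right)} = 51 \cdot 11 + \frac{4}{7} = 561 + \frac{4}{7} = \frac{3931}{7}$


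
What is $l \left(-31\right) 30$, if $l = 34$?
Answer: $-31620$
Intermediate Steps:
$l \left(-31\right) 30 = 34 \left(-31\right) 30 = \left(-1054\right) 30 = -31620$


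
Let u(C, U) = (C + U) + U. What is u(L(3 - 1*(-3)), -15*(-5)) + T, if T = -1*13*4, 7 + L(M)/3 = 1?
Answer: 80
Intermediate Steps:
L(M) = -18 (L(M) = -21 + 3*1 = -21 + 3 = -18)
u(C, U) = C + 2*U
T = -52 (T = -13*4 = -52)
u(L(3 - 1*(-3)), -15*(-5)) + T = (-18 + 2*(-15*(-5))) - 52 = (-18 + 2*75) - 52 = (-18 + 150) - 52 = 132 - 52 = 80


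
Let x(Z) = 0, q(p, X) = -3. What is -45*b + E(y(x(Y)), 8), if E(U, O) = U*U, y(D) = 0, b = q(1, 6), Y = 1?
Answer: 135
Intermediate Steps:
b = -3
E(U, O) = U²
-45*b + E(y(x(Y)), 8) = -45*(-3) + 0² = 135 + 0 = 135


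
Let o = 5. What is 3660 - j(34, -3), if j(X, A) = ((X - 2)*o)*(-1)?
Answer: 3820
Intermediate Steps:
j(X, A) = 10 - 5*X (j(X, A) = ((X - 2)*5)*(-1) = ((-2 + X)*5)*(-1) = (-10 + 5*X)*(-1) = 10 - 5*X)
3660 - j(34, -3) = 3660 - (10 - 5*34) = 3660 - (10 - 170) = 3660 - 1*(-160) = 3660 + 160 = 3820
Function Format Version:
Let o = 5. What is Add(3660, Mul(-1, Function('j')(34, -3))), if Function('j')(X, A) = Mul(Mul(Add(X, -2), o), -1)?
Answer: 3820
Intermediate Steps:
Function('j')(X, A) = Add(10, Mul(-5, X)) (Function('j')(X, A) = Mul(Mul(Add(X, -2), 5), -1) = Mul(Mul(Add(-2, X), 5), -1) = Mul(Add(-10, Mul(5, X)), -1) = Add(10, Mul(-5, X)))
Add(3660, Mul(-1, Function('j')(34, -3))) = Add(3660, Mul(-1, Add(10, Mul(-5, 34)))) = Add(3660, Mul(-1, Add(10, -170))) = Add(3660, Mul(-1, -160)) = Add(3660, 160) = 3820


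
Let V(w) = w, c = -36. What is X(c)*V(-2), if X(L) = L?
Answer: 72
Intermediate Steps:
X(c)*V(-2) = -36*(-2) = 72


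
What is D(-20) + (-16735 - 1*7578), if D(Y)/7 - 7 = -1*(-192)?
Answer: -22920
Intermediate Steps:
D(Y) = 1393 (D(Y) = 49 + 7*(-1*(-192)) = 49 + 7*192 = 49 + 1344 = 1393)
D(-20) + (-16735 - 1*7578) = 1393 + (-16735 - 1*7578) = 1393 + (-16735 - 7578) = 1393 - 24313 = -22920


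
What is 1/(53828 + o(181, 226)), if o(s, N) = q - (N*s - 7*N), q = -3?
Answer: 1/14501 ≈ 6.8961e-5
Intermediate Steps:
o(s, N) = -3 + 7*N - N*s (o(s, N) = -3 - (N*s - 7*N) = -3 - (-7*N + N*s) = -3 + (7*N - N*s) = -3 + 7*N - N*s)
1/(53828 + o(181, 226)) = 1/(53828 + (-3 + 7*226 - 1*226*181)) = 1/(53828 + (-3 + 1582 - 40906)) = 1/(53828 - 39327) = 1/14501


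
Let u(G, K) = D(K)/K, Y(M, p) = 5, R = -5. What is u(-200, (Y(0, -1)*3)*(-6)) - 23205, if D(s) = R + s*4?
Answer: -417617/18 ≈ -23201.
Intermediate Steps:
D(s) = -5 + 4*s (D(s) = -5 + s*4 = -5 + 4*s)
u(G, K) = (-5 + 4*K)/K
u(-200, (Y(0, -1)*3)*(-6)) - 23205 = (4 - 5/((5*3)*(-6))) - 23205 = (4 - 5/(15*(-6))) - 23205 = (4 - 5/(-90)) - 23205 = (4 - 5*(-1/90)) - 23205 = (4 + 1/18) - 23205 = 73/18 - 23205 = -417617/18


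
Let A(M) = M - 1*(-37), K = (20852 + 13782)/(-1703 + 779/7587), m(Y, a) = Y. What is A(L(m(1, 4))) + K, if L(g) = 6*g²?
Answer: 146393384/6459941 ≈ 22.662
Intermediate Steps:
K = -131384079/6459941 (K = 34634/(-1703 + 779*(1/7587)) = 34634/(-1703 + 779/7587) = 34634/(-12919882/7587) = 34634*(-7587/12919882) = -131384079/6459941 ≈ -20.338)
A(M) = 37 + M (A(M) = M + 37 = 37 + M)
A(L(m(1, 4))) + K = (37 + 6*1²) - 131384079/6459941 = (37 + 6*1) - 131384079/6459941 = (37 + 6) - 131384079/6459941 = 43 - 131384079/6459941 = 146393384/6459941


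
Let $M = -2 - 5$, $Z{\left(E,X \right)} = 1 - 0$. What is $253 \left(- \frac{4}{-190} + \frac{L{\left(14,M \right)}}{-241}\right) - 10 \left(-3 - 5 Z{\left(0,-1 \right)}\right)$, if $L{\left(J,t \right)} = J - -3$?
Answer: $\frac{1544951}{22895} \approx 67.48$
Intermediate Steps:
$Z{\left(E,X \right)} = 1$ ($Z{\left(E,X \right)} = 1 + 0 = 1$)
$M = -7$ ($M = -2 - 5 = -7$)
$L{\left(J,t \right)} = 3 + J$ ($L{\left(J,t \right)} = J + 3 = 3 + J$)
$253 \left(- \frac{4}{-190} + \frac{L{\left(14,M \right)}}{-241}\right) - 10 \left(-3 - 5 Z{\left(0,-1 \right)}\right) = 253 \left(- \frac{4}{-190} + \frac{3 + 14}{-241}\right) - 10 \left(-3 - 5\right) = 253 \left(\left(-4\right) \left(- \frac{1}{190}\right) + 17 \left(- \frac{1}{241}\right)\right) - 10 \left(-3 - 5\right) = 253 \left(\frac{2}{95} - \frac{17}{241}\right) - -80 = 253 \left(- \frac{1133}{22895}\right) + 80 = - \frac{286649}{22895} + 80 = \frac{1544951}{22895}$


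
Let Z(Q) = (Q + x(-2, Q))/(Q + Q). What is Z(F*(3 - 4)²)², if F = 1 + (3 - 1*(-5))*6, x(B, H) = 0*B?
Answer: ¼ ≈ 0.25000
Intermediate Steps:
x(B, H) = 0
F = 49 (F = 1 + (3 + 5)*6 = 1 + 8*6 = 1 + 48 = 49)
Z(Q) = ½ (Z(Q) = (Q + 0)/(Q + Q) = Q/((2*Q)) = Q*(1/(2*Q)) = ½)
Z(F*(3 - 4)²)² = (½)² = ¼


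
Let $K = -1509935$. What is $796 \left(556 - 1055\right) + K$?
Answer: $-1907139$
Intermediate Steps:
$796 \left(556 - 1055\right) + K = 796 \left(556 - 1055\right) - 1509935 = 796 \left(-499\right) - 1509935 = -397204 - 1509935 = -1907139$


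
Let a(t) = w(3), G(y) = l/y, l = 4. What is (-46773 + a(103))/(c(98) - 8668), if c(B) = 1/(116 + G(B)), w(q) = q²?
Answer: 88633368/16428733 ≈ 5.3950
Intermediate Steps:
G(y) = 4/y
a(t) = 9 (a(t) = 3² = 9)
c(B) = 1/(116 + 4/B)
(-46773 + a(103))/(c(98) - 8668) = (-46773 + 9)/((¼)*98/(1 + 29*98) - 8668) = -46764/((¼)*98/(1 + 2842) - 8668) = -46764/((¼)*98/2843 - 8668) = -46764/((¼)*98*(1/2843) - 8668) = -46764/(49/5686 - 8668) = -46764/(-49286199/5686) = -46764*(-5686/49286199) = 88633368/16428733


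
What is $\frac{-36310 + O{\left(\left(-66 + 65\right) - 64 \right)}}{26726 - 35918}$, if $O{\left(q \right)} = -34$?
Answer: $\frac{4543}{1149} \approx 3.9539$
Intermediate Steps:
$\frac{-36310 + O{\left(\left(-66 + 65\right) - 64 \right)}}{26726 - 35918} = \frac{-36310 - 34}{26726 - 35918} = - \frac{36344}{-9192} = \left(-36344\right) \left(- \frac{1}{9192}\right) = \frac{4543}{1149}$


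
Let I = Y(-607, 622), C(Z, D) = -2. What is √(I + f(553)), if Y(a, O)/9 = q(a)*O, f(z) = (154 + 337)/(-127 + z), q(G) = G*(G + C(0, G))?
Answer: 13*√2222139767910/426 ≈ 45490.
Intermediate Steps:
q(G) = G*(-2 + G) (q(G) = G*(G - 2) = G*(-2 + G))
f(z) = 491/(-127 + z)
Y(a, O) = 9*O*a*(-2 + a) (Y(a, O) = 9*((a*(-2 + a))*O) = 9*(O*a*(-2 + a)) = 9*O*a*(-2 + a))
I = 2069373474 (I = 9*622*(-607)*(-2 - 607) = 9*622*(-607)*(-609) = 2069373474)
√(I + f(553)) = √(2069373474 + 491/(-127 + 553)) = √(2069373474 + 491/426) = √(881553100415/426) = 13*√2222139767910/426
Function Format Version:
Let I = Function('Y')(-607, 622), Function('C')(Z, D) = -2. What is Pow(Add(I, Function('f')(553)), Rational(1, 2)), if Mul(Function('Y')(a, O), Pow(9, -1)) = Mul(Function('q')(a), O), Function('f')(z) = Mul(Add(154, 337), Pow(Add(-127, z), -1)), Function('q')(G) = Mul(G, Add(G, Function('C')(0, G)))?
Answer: Mul(Rational(13, 426), Pow(2222139767910, Rational(1, 2))) ≈ 45490.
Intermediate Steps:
Function('q')(G) = Mul(G, Add(-2, G)) (Function('q')(G) = Mul(G, Add(G, -2)) = Mul(G, Add(-2, G)))
Function('f')(z) = Mul(491, Pow(Add(-127, z), -1))
Function('Y')(a, O) = Mul(9, O, a, Add(-2, a)) (Function('Y')(a, O) = Mul(9, Mul(Mul(a, Add(-2, a)), O)) = Mul(9, Mul(O, a, Add(-2, a))) = Mul(9, O, a, Add(-2, a)))
I = 2069373474 (I = Mul(9, 622, -607, Add(-2, -607)) = Mul(9, 622, -607, -609) = 2069373474)
Pow(Add(I, Function('f')(553)), Rational(1, 2)) = Pow(Add(2069373474, Mul(491, Pow(Add(-127, 553), -1))), Rational(1, 2)) = Pow(Add(2069373474, Mul(491, Pow(426, -1))), Rational(1, 2)) = Pow(Add(2069373474, Mul(491, Rational(1, 426))), Rational(1, 2)) = Pow(Add(2069373474, Rational(491, 426)), Rational(1, 2)) = Pow(Rational(881553100415, 426), Rational(1, 2)) = Mul(Rational(13, 426), Pow(2222139767910, Rational(1, 2)))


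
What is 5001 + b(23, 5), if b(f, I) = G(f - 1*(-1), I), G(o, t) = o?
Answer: 5025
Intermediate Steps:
b(f, I) = 1 + f (b(f, I) = f - 1*(-1) = f + 1 = 1 + f)
5001 + b(23, 5) = 5001 + (1 + 23) = 5001 + 24 = 5025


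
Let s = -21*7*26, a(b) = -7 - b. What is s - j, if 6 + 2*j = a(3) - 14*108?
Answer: -3058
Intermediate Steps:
j = -764 (j = -3 + ((-7 - 1*3) - 14*108)/2 = -3 + ((-7 - 3) - 1512)/2 = -3 + (-10 - 1512)/2 = -3 + (½)*(-1522) = -3 - 761 = -764)
s = -3822 (s = -147*26 = -3822)
s - j = -3822 - 1*(-764) = -3822 + 764 = -3058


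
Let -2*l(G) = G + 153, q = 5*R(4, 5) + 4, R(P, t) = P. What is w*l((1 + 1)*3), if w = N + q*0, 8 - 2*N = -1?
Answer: -1431/4 ≈ -357.75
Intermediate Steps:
N = 9/2 (N = 4 - ½*(-1) = 4 + ½ = 9/2 ≈ 4.5000)
q = 24 (q = 5*4 + 4 = 20 + 4 = 24)
l(G) = -153/2 - G/2 (l(G) = -(G + 153)/2 = -(153 + G)/2 = -153/2 - G/2)
w = 9/2 (w = 9/2 + 24*0 = 9/2 + 0 = 9/2 ≈ 4.5000)
w*l((1 + 1)*3) = 9*(-153/2 - (1 + 1)*3/2)/2 = 9*(-153/2 - 3)/2 = (9/2)*(-159/2) = -1431/4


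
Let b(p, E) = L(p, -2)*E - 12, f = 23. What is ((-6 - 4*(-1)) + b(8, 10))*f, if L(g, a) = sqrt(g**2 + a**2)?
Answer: -322 + 460*sqrt(17) ≈ 1574.6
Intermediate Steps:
L(g, a) = sqrt(a**2 + g**2)
b(p, E) = -12 + E*sqrt(4 + p**2) (b(p, E) = sqrt((-2)**2 + p**2)*E - 12 = sqrt(4 + p**2)*E - 12 = E*sqrt(4 + p**2) - 12 = -12 + E*sqrt(4 + p**2))
((-6 - 4*(-1)) + b(8, 10))*f = ((-6 - 4*(-1)) + (-12 + 10*sqrt(4 + 8**2)))*23 = ((-6 + 4) + (-12 + 10*sqrt(4 + 64)))*23 = (-2 + (-12 + 10*sqrt(68)))*23 = (-2 + (-12 + 10*(2*sqrt(17))))*23 = (-2 + (-12 + 20*sqrt(17)))*23 = (-14 + 20*sqrt(17))*23 = -322 + 460*sqrt(17)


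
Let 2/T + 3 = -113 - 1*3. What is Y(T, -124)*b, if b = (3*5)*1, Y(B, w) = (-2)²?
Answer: 60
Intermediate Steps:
T = -2/119 (T = 2/(-3 + (-113 - 1*3)) = 2/(-3 + (-113 - 3)) = 2/(-3 - 116) = 2/(-119) = 2*(-1/119) = -2/119 ≈ -0.016807)
Y(B, w) = 4
b = 15 (b = 15*1 = 15)
Y(T, -124)*b = 4*15 = 60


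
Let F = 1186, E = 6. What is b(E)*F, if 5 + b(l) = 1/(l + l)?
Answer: -34987/6 ≈ -5831.2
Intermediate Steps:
b(l) = -5 + 1/(2*l) (b(l) = -5 + 1/(l + l) = -5 + 1/(2*l))
b(E)*F = (-5 + (1/2)/6)*1186 = (-5 + (1/2)*(1/6))*1186 = (-5 + 1/12)*1186 = -59/12*1186 = -34987/6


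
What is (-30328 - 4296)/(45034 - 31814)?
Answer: -8656/3305 ≈ -2.6191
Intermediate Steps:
(-30328 - 4296)/(45034 - 31814) = -34624/13220 = -34624*1/13220 = -8656/3305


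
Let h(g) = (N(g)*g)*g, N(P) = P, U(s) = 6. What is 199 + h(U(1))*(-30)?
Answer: -6281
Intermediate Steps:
h(g) = g³ (h(g) = (g*g)*g = g²*g = g³)
199 + h(U(1))*(-30) = 199 + 6³*(-30) = 199 + 216*(-30) = 199 - 6480 = -6281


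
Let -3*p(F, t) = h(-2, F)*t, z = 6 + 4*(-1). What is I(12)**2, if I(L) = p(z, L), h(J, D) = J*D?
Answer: 256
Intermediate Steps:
h(J, D) = D*J
z = 2 (z = 6 - 4 = 2)
p(F, t) = 2*F*t/3 (p(F, t) = -F*(-2)*t/3 = -(-2*F)*t/3 = -(-2)*F*t/3 = 2*F*t/3)
I(L) = 4*L/3 (I(L) = (2/3)*2*L = 4*L/3)
I(12)**2 = ((4/3)*12)**2 = 16**2 = 256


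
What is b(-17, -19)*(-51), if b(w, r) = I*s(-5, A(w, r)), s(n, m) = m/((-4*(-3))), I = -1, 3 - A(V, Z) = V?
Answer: 85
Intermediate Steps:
A(V, Z) = 3 - V
s(n, m) = m/12
b(w, r) = -¼ + w/12 (b(w, r) = -(3 - w)/12 = -(¼ - w/12) = -¼ + w/12)
b(-17, -19)*(-51) = (-¼ + (1/12)*(-17))*(-51) = (-¼ - 17/12)*(-51) = -5/3*(-51) = 85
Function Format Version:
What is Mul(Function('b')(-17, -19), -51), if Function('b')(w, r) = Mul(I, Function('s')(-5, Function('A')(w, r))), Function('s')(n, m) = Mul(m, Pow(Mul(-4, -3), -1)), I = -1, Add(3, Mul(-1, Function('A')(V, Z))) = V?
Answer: 85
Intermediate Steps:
Function('A')(V, Z) = Add(3, Mul(-1, V))
Function('s')(n, m) = Mul(Rational(1, 12), m) (Function('s')(n, m) = Mul(m, Pow(12, -1)) = Mul(m, Rational(1, 12)) = Mul(Rational(1, 12), m))
Function('b')(w, r) = Add(Rational(-1, 4), Mul(Rational(1, 12), w)) (Function('b')(w, r) = Mul(-1, Mul(Rational(1, 12), Add(3, Mul(-1, w)))) = Mul(-1, Add(Rational(1, 4), Mul(Rational(-1, 12), w))) = Add(Rational(-1, 4), Mul(Rational(1, 12), w)))
Mul(Function('b')(-17, -19), -51) = Mul(Add(Rational(-1, 4), Mul(Rational(1, 12), -17)), -51) = Mul(Add(Rational(-1, 4), Rational(-17, 12)), -51) = Mul(Rational(-5, 3), -51) = 85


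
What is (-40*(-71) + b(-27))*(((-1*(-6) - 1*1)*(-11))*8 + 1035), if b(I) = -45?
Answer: 1663025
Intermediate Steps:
(-40*(-71) + b(-27))*(((-1*(-6) - 1*1)*(-11))*8 + 1035) = (-40*(-71) - 45)*(((-1*(-6) - 1*1)*(-11))*8 + 1035) = (2840 - 45)*(((6 - 1)*(-11))*8 + 1035) = 2795*((5*(-11))*8 + 1035) = 2795*(-55*8 + 1035) = 2795*(-440 + 1035) = 2795*595 = 1663025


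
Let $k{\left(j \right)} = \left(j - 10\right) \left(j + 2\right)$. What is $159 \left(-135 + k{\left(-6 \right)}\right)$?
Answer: $-11289$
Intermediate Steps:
$k{\left(j \right)} = \left(-10 + j\right) \left(2 + j\right)$
$159 \left(-135 + k{\left(-6 \right)}\right) = 159 \left(-135 - \left(-28 - 36\right)\right) = 159 \left(-135 + \left(-20 + 36 + 48\right)\right) = 159 \left(-135 + 64\right) = 159 \left(-71\right) = -11289$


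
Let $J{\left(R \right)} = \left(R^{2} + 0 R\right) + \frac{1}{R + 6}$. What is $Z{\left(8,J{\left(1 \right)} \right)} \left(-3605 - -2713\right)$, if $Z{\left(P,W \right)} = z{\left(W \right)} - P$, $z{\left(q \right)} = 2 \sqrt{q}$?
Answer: $7136 - \frac{3568 \sqrt{14}}{7} \approx 5228.8$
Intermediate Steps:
$J{\left(R \right)} = R^{2} + \frac{1}{6 + R}$ ($J{\left(R \right)} = \left(R^{2} + 0\right) + \frac{1}{6 + R} = R^{2} + \frac{1}{6 + R}$)
$Z{\left(P,W \right)} = - P + 2 \sqrt{W}$ ($Z{\left(P,W \right)} = 2 \sqrt{W} - P = - P + 2 \sqrt{W}$)
$Z{\left(8,J{\left(1 \right)} \right)} \left(-3605 - -2713\right) = \left(\left(-1\right) 8 + 2 \sqrt{\frac{1 + 1^{3} + 6 \cdot 1^{2}}{6 + 1}}\right) \left(-3605 - -2713\right) = \left(-8 + 2 \sqrt{\frac{1 + 1 + 6 \cdot 1}{7}}\right) \left(-3605 + 2713\right) = \left(-8 + 2 \sqrt{\frac{1 + 1 + 6}{7}}\right) \left(-892\right) = \left(-8 + 2 \sqrt{\frac{1}{7} \cdot 8}\right) \left(-892\right) = \left(-8 + 2 \sqrt{\frac{8}{7}}\right) \left(-892\right) = \left(-8 + 2 \frac{2 \sqrt{14}}{7}\right) \left(-892\right) = \left(-8 + \frac{4 \sqrt{14}}{7}\right) \left(-892\right) = 7136 - \frac{3568 \sqrt{14}}{7}$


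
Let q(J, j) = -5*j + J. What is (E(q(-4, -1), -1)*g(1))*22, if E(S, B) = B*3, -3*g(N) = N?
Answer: 22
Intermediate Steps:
q(J, j) = J - 5*j
g(N) = -N/3
E(S, B) = 3*B
(E(q(-4, -1), -1)*g(1))*22 = ((3*(-1))*(-1/3*1))*22 = -3*(-1/3)*22 = 1*22 = 22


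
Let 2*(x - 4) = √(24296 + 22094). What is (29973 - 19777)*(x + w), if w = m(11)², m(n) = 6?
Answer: 407840 + 5098*√46390 ≈ 1.5059e+6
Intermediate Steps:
x = 4 + √46390/2 (x = 4 + √(24296 + 22094)/2 = 4 + √46390/2 ≈ 111.69)
w = 36 (w = 6² = 36)
(29973 - 19777)*(x + w) = (29973 - 19777)*((4 + √46390/2) + 36) = 10196*(40 + √46390/2) = 407840 + 5098*√46390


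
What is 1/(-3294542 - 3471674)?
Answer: -1/6766216 ≈ -1.4779e-7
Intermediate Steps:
1/(-3294542 - 3471674) = 1/(-6766216) = -1/6766216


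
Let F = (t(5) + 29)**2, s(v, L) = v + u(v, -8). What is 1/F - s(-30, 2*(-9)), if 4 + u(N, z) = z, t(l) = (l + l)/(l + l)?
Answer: 37801/900 ≈ 42.001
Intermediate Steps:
t(l) = 1 (t(l) = (2*l)/((2*l)) = (2*l)*(1/(2*l)) = 1)
u(N, z) = -4 + z
s(v, L) = -12 + v (s(v, L) = v + (-4 - 8) = v - 12 = -12 + v)
F = 900 (F = (1 + 29)**2 = 30**2 = 900)
1/F - s(-30, 2*(-9)) = 1/900 - (-12 - 30) = 1/900 - 1*(-42) = 1/900 + 42 = 37801/900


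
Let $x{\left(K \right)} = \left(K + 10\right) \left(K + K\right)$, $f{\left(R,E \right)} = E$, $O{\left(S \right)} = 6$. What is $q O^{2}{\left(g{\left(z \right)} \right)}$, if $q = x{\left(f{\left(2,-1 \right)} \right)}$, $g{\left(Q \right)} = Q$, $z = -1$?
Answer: $-648$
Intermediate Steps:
$x{\left(K \right)} = 2 K \left(10 + K\right)$ ($x{\left(K \right)} = \left(10 + K\right) 2 K = 2 K \left(10 + K\right)$)
$q = -18$ ($q = 2 \left(-1\right) \left(10 - 1\right) = 2 \left(-1\right) 9 = -18$)
$q O^{2}{\left(g{\left(z \right)} \right)} = - 18 \cdot 6^{2} = \left(-18\right) 36 = -648$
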